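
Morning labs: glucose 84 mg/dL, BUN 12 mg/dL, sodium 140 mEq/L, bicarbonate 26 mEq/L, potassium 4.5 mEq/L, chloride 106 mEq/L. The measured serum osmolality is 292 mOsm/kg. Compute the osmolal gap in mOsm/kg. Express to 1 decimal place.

3.0 mOsm/kg

Calculated osmolality = 2·Na + glucose/18 + BUN/2.8
= 2·140 + 84/18 + 12/2.8
= 280 + 4.67 + 4.29
= 288.96 mOsm/kg ≈ 289.0 mOsm/kg
Osmolar gap = measured − calculated = 292 − 289.0 = 3.0 mOsm/kg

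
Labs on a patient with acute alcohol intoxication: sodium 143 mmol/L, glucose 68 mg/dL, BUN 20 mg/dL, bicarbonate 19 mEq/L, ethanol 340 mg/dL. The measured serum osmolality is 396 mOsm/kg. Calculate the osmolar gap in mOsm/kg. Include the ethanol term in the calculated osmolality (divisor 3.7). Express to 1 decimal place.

Calculated osmolality = 2·Na + glucose/18 + BUN/2.8 + ethanol/3.7
= 2·143 + 68/18 + 20/2.8 + 340/3.7
= 286 + 3.78 + 7.14 + 91.89
= 388.81 mOsm/kg ≈ 388.8 mOsm/kg
Osmolar gap = measured − calculated = 396 − 388.8 = 7.2 mOsm/kg

7.2 mOsm/kg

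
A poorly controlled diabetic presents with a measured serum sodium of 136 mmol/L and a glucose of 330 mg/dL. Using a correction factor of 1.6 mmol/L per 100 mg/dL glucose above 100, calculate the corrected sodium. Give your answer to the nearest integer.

140 mmol/L

Corrected Na = measured Na + 1.6 · (glucose − 100)/100
= 136 + 1.6 · (330 − 100)/100
= 136 + 3.7
= 139.7 mmol/L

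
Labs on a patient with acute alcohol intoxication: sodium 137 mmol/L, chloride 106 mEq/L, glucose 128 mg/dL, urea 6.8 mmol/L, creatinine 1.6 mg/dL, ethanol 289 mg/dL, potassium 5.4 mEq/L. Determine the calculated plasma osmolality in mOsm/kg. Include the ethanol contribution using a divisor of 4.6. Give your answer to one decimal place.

Calculated osmolality = 2·Na + glucose/18 + urea + ethanol/4.6
= 2·137 + 128/18 + 6.8 + 289/4.6
= 274 + 7.11 + 6.80 + 62.83
= 350.74 mOsm/kg

350.7 mOsm/kg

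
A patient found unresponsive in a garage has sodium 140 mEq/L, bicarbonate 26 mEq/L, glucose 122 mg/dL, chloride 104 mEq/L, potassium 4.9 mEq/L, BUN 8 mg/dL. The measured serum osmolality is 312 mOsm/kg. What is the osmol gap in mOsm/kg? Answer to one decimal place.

22.4 mOsm/kg

Calculated osmolality = 2·Na + glucose/18 + BUN/2.8
= 2·140 + 122/18 + 8/2.8
= 280 + 6.78 + 2.86
= 289.64 mOsm/kg ≈ 289.6 mOsm/kg
Osmolar gap = measured − calculated = 312 − 289.6 = 22.4 mOsm/kg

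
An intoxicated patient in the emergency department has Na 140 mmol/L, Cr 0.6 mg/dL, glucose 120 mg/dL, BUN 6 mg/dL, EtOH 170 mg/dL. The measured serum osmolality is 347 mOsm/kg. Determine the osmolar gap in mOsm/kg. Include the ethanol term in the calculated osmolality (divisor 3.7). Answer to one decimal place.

12.2 mOsm/kg

Calculated osmolality = 2·Na + glucose/18 + BUN/2.8 + ethanol/3.7
= 2·140 + 120/18 + 6/2.8 + 170/3.7
= 280 + 6.67 + 2.14 + 45.95
= 334.76 mOsm/kg ≈ 334.8 mOsm/kg
Osmolar gap = measured − calculated = 347 − 334.8 = 12.2 mOsm/kg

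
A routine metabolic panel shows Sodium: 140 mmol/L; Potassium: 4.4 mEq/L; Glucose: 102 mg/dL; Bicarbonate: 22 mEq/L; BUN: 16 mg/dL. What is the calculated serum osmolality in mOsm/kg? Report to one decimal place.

Calculated osmolality = 2·Na + glucose/18 + BUN/2.8
= 2·140 + 102/18 + 16/2.8
= 280 + 5.67 + 5.71
= 291.38 mOsm/kg

291.4 mOsm/kg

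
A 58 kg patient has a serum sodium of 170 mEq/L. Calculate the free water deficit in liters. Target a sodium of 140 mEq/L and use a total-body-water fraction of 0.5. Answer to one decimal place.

TBW = 0.5 · 58 = 29 L
Free water deficit = TBW · (Na/140 − 1)
= 29 · (170/140 − 1)
= 29 · 0.2143
= 6.21 L

6.2 L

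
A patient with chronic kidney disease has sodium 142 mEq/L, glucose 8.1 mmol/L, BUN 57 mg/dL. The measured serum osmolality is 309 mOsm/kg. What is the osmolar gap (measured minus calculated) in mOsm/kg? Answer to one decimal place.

Calculated osmolality = 2·Na + glucose + BUN/2.8
= 2·142 + 8.1 + 57/2.8
= 284 + 8.10 + 20.36
= 312.46 mOsm/kg ≈ 312.5 mOsm/kg
Osmolar gap = measured − calculated = 309 − 312.5 = -3.5 mOsm/kg

-3.5 mOsm/kg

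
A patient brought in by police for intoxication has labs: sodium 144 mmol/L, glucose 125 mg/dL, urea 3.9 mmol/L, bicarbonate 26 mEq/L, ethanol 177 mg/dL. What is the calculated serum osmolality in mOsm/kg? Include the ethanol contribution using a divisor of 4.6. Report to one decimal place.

Calculated osmolality = 2·Na + glucose/18 + urea + ethanol/4.6
= 2·144 + 125/18 + 3.9 + 177/4.6
= 288 + 6.94 + 3.90 + 38.48
= 337.32 mOsm/kg

337.3 mOsm/kg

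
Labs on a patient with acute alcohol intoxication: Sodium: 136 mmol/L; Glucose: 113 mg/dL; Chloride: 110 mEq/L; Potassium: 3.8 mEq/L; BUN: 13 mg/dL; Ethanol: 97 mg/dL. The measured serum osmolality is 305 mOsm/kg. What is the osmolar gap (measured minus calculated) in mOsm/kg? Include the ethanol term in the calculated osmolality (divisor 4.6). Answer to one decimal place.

1.0 mOsm/kg

Calculated osmolality = 2·Na + glucose/18 + BUN/2.8 + ethanol/4.6
= 2·136 + 113/18 + 13/2.8 + 97/4.6
= 272 + 6.28 + 4.64 + 21.09
= 304.01 mOsm/kg ≈ 304.0 mOsm/kg
Osmolar gap = measured − calculated = 305 − 304.0 = 1.0 mOsm/kg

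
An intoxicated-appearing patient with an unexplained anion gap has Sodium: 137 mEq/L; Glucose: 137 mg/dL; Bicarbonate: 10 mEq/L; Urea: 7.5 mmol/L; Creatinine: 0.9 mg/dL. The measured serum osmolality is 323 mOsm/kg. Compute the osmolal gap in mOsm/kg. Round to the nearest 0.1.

Calculated osmolality = 2·Na + glucose/18 + urea
= 2·137 + 137/18 + 7.5
= 274 + 7.61 + 7.50
= 289.11 mOsm/kg ≈ 289.1 mOsm/kg
Osmolar gap = measured − calculated = 323 − 289.1 = 33.9 mOsm/kg

33.9 mOsm/kg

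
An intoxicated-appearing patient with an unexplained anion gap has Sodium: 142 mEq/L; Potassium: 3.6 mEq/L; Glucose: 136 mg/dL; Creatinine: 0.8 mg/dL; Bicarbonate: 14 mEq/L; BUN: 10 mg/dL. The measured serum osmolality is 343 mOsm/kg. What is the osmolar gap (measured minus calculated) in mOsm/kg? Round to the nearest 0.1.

Calculated osmolality = 2·Na + glucose/18 + BUN/2.8
= 2·142 + 136/18 + 10/2.8
= 284 + 7.56 + 3.57
= 295.13 mOsm/kg ≈ 295.1 mOsm/kg
Osmolar gap = measured − calculated = 343 − 295.1 = 47.9 mOsm/kg

47.9 mOsm/kg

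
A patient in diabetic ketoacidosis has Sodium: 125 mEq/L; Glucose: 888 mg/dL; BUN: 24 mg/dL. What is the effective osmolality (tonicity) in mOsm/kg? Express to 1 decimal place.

299.3 mOsm/kg

Effective osmolality excludes urea (freely permeant across cell membranes):
2·Na + glucose/18
= 2·125 + 888/18
= 250 + 49.33
= 299.33 mOsm/kg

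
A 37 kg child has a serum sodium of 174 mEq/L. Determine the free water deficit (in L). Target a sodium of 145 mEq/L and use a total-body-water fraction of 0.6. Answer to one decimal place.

TBW = 0.6 · 37 = 22.2 L
Free water deficit = TBW · (Na/145 − 1)
= 22.2 · (174/145 − 1)
= 22.2 · 0.2
= 4.44 L

4.4 L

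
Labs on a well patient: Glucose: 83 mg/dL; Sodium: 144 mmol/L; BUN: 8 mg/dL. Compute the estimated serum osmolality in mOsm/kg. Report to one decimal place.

Calculated osmolality = 2·Na + glucose/18 + BUN/2.8
= 2·144 + 83/18 + 8/2.8
= 288 + 4.61 + 2.86
= 295.47 mOsm/kg

295.5 mOsm/kg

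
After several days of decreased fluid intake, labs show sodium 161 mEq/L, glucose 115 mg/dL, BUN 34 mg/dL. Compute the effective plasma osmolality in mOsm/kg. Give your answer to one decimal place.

328.4 mOsm/kg

Effective osmolality excludes urea (freely permeant across cell membranes):
2·Na + glucose/18
= 2·161 + 115/18
= 322 + 6.39
= 328.39 mOsm/kg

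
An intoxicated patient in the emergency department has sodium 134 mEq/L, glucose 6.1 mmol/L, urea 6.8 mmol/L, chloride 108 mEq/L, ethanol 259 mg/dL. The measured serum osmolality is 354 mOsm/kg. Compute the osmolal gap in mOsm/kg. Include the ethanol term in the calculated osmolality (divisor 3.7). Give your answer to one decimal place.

Calculated osmolality = 2·Na + glucose + urea + ethanol/3.7
= 2·134 + 6.1 + 6.8 + 259/3.7
= 268 + 6.10 + 6.80 + 70
= 350.9 mOsm/kg ≈ 350.9 mOsm/kg
Osmolar gap = measured − calculated = 354 − 350.9 = 3.1 mOsm/kg

3.1 mOsm/kg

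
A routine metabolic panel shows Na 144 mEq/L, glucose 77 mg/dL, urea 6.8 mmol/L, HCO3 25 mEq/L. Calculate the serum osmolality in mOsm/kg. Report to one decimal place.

299.1 mOsm/kg

Calculated osmolality = 2·Na + glucose/18 + urea
= 2·144 + 77/18 + 6.8
= 288 + 4.28 + 6.80
= 299.08 mOsm/kg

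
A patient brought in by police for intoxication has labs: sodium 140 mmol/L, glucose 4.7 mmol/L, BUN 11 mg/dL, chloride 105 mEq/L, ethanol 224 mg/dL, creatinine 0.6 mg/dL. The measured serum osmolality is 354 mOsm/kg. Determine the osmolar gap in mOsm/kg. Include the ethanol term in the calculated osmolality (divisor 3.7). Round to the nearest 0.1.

Calculated osmolality = 2·Na + glucose + BUN/2.8 + ethanol/3.7
= 2·140 + 4.7 + 11/2.8 + 224/3.7
= 280 + 4.70 + 3.93 + 60.54
= 349.17 mOsm/kg ≈ 349.2 mOsm/kg
Osmolar gap = measured − calculated = 354 − 349.2 = 4.8 mOsm/kg

4.8 mOsm/kg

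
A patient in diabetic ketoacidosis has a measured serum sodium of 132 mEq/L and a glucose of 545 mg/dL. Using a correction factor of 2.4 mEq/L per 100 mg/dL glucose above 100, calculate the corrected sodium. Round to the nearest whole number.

Corrected Na = measured Na + 2.4 · (glucose − 100)/100
= 132 + 2.4 · (545 − 100)/100
= 132 + 10.7
= 142.7 mEq/L

143 mEq/L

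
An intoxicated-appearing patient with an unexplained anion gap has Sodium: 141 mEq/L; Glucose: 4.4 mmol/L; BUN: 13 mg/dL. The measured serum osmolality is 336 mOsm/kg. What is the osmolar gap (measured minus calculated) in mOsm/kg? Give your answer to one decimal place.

Calculated osmolality = 2·Na + glucose + BUN/2.8
= 2·141 + 4.4 + 13/2.8
= 282 + 4.40 + 4.64
= 291.04 mOsm/kg ≈ 291.0 mOsm/kg
Osmolar gap = measured − calculated = 336 − 291.0 = 45.0 mOsm/kg

45.0 mOsm/kg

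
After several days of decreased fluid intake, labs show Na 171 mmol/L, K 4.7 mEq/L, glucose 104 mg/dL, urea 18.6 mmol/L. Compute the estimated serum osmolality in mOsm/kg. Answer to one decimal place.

366.4 mOsm/kg

Calculated osmolality = 2·Na + glucose/18 + urea
= 2·171 + 104/18 + 18.6
= 342 + 5.78 + 18.60
= 366.38 mOsm/kg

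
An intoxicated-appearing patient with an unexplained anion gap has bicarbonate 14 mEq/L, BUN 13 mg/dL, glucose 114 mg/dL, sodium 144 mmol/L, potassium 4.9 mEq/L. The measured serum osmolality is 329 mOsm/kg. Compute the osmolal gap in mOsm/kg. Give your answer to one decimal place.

30.0 mOsm/kg

Calculated osmolality = 2·Na + glucose/18 + BUN/2.8
= 2·144 + 114/18 + 13/2.8
= 288 + 6.33 + 4.64
= 298.97 mOsm/kg ≈ 299.0 mOsm/kg
Osmolar gap = measured − calculated = 329 − 299.0 = 30.0 mOsm/kg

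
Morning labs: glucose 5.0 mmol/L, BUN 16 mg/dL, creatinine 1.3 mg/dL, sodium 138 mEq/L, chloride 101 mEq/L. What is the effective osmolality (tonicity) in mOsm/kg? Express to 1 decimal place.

281.0 mOsm/kg

Effective osmolality excludes urea (freely permeant across cell membranes):
2·Na + glucose
= 2·138 + 5
= 276 + 5
= 281 mOsm/kg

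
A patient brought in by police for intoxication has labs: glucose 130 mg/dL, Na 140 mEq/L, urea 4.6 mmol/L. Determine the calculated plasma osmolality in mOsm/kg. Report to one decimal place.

Calculated osmolality = 2·Na + glucose/18 + urea
= 2·140 + 130/18 + 4.6
= 280 + 7.22 + 4.60
= 291.82 mOsm/kg

291.8 mOsm/kg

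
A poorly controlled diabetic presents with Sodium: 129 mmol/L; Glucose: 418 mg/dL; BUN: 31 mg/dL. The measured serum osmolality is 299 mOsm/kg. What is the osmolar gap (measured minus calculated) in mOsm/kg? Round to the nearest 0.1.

Calculated osmolality = 2·Na + glucose/18 + BUN/2.8
= 2·129 + 418/18 + 31/2.8
= 258 + 23.22 + 11.07
= 292.29 mOsm/kg ≈ 292.3 mOsm/kg
Osmolar gap = measured − calculated = 299 − 292.3 = 6.7 mOsm/kg

6.7 mOsm/kg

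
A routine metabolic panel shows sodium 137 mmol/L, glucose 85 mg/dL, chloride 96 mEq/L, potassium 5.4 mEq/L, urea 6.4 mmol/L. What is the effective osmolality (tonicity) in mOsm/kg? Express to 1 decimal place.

Effective osmolality excludes urea (freely permeant across cell membranes):
2·Na + glucose/18
= 2·137 + 85/18
= 274 + 4.72
= 278.72 mOsm/kg

278.7 mOsm/kg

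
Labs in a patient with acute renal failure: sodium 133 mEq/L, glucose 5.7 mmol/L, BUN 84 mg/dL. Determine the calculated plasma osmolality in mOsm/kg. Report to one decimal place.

301.7 mOsm/kg

Calculated osmolality = 2·Na + glucose + BUN/2.8
= 2·133 + 5.7 + 84/2.8
= 266 + 5.70 + 30
= 301.7 mOsm/kg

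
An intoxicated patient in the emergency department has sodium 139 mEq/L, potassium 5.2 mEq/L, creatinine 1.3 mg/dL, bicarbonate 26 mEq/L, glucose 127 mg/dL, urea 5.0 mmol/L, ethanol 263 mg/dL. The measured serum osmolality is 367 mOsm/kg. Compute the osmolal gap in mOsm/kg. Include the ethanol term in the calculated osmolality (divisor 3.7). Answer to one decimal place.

Calculated osmolality = 2·Na + glucose/18 + urea + ethanol/3.7
= 2·139 + 127/18 + 5 + 263/3.7
= 278 + 7.06 + 5 + 71.08
= 361.14 mOsm/kg ≈ 361.1 mOsm/kg
Osmolar gap = measured − calculated = 367 − 361.1 = 5.9 mOsm/kg

5.9 mOsm/kg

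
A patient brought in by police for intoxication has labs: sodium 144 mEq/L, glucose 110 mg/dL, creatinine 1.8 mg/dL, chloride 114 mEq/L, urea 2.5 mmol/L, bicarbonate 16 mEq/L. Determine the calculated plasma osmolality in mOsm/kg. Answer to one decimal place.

Calculated osmolality = 2·Na + glucose/18 + urea
= 2·144 + 110/18 + 2.5
= 288 + 6.11 + 2.50
= 296.61 mOsm/kg

296.6 mOsm/kg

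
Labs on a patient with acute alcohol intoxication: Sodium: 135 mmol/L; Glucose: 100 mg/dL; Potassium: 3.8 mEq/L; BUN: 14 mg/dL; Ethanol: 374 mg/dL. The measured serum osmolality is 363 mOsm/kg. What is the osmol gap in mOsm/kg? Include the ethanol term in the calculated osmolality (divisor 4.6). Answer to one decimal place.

Calculated osmolality = 2·Na + glucose/18 + BUN/2.8 + ethanol/4.6
= 2·135 + 100/18 + 14/2.8 + 374/4.6
= 270 + 5.56 + 5 + 81.30
= 361.86 mOsm/kg ≈ 361.9 mOsm/kg
Osmolar gap = measured − calculated = 363 − 361.9 = 1.1 mOsm/kg

1.1 mOsm/kg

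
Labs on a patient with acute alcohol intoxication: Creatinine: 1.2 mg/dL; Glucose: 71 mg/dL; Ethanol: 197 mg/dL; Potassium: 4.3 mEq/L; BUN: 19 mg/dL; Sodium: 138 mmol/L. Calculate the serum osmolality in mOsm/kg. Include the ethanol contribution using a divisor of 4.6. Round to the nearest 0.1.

Calculated osmolality = 2·Na + glucose/18 + BUN/2.8 + ethanol/4.6
= 2·138 + 71/18 + 19/2.8 + 197/4.6
= 276 + 3.94 + 6.79 + 42.83
= 329.56 mOsm/kg

329.6 mOsm/kg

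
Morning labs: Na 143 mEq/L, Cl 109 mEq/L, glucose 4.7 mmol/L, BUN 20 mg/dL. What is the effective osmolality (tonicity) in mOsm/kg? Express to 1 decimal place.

290.7 mOsm/kg

Effective osmolality excludes urea (freely permeant across cell membranes):
2·Na + glucose
= 2·143 + 4.7
= 286 + 4.7
= 290.7 mOsm/kg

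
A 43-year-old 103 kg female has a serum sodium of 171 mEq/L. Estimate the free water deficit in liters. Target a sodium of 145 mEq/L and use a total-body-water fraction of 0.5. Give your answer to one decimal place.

9.2 L

TBW = 0.5 · 103 = 51.5 L
Free water deficit = TBW · (Na/145 − 1)
= 51.5 · (171/145 − 1)
= 51.5 · 0.1793
= 9.23 L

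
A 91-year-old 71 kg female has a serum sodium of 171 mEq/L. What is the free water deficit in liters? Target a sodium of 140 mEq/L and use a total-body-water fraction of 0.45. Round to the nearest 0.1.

7.1 L

TBW = 0.45 · 71 = 31.95 L
Free water deficit = TBW · (Na/140 − 1)
= 31.95 · (171/140 − 1)
= 31.95 · 0.2214
= 7.07 L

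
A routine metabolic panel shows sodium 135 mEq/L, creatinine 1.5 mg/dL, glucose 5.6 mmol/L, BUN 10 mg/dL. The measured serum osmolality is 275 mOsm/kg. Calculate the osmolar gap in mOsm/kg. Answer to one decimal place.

-4.2 mOsm/kg

Calculated osmolality = 2·Na + glucose + BUN/2.8
= 2·135 + 5.6 + 10/2.8
= 270 + 5.60 + 3.57
= 279.17 mOsm/kg ≈ 279.2 mOsm/kg
Osmolar gap = measured − calculated = 275 − 279.2 = -4.2 mOsm/kg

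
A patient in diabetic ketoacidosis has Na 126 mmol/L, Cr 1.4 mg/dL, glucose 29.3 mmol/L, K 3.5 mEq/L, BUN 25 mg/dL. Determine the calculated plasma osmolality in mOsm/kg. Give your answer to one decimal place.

290.2 mOsm/kg

Calculated osmolality = 2·Na + glucose + BUN/2.8
= 2·126 + 29.3 + 25/2.8
= 252 + 29.30 + 8.93
= 290.23 mOsm/kg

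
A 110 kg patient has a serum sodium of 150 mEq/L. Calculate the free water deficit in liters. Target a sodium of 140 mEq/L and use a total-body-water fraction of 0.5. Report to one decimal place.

TBW = 0.5 · 110 = 55 L
Free water deficit = TBW · (Na/140 − 1)
= 55 · (150/140 − 1)
= 55 · 0.0714
= 3.93 L

3.9 L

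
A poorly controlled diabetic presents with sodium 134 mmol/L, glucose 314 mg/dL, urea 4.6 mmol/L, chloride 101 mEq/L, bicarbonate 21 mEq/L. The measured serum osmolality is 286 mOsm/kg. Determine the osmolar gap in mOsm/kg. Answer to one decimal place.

-4.0 mOsm/kg

Calculated osmolality = 2·Na + glucose/18 + urea
= 2·134 + 314/18 + 4.6
= 268 + 17.44 + 4.60
= 290.04 mOsm/kg ≈ 290.0 mOsm/kg
Osmolar gap = measured − calculated = 286 − 290.0 = -4.0 mOsm/kg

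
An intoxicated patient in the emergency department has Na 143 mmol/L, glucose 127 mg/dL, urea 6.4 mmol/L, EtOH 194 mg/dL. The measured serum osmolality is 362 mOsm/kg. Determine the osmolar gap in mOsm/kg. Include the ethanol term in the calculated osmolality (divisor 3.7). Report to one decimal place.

Calculated osmolality = 2·Na + glucose/18 + urea + ethanol/3.7
= 2·143 + 127/18 + 6.4 + 194/3.7
= 286 + 7.06 + 6.40 + 52.43
= 351.89 mOsm/kg ≈ 351.9 mOsm/kg
Osmolar gap = measured − calculated = 362 − 351.9 = 10.1 mOsm/kg

10.1 mOsm/kg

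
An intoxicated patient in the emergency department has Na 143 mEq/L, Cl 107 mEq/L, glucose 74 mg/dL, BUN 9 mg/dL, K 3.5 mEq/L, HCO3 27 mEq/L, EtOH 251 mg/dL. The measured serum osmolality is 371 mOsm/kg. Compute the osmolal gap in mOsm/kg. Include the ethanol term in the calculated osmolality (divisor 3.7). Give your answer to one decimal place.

9.8 mOsm/kg

Calculated osmolality = 2·Na + glucose/18 + BUN/2.8 + ethanol/3.7
= 2·143 + 74/18 + 9/2.8 + 251/3.7
= 286 + 4.11 + 3.21 + 67.84
= 361.16 mOsm/kg ≈ 361.2 mOsm/kg
Osmolar gap = measured − calculated = 371 − 361.2 = 9.8 mOsm/kg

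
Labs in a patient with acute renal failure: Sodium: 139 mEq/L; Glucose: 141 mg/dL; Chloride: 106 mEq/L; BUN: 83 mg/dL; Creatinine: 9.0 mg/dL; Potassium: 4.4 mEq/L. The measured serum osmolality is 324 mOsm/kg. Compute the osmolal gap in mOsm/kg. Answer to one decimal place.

Calculated osmolality = 2·Na + glucose/18 + BUN/2.8
= 2·139 + 141/18 + 83/2.8
= 278 + 7.83 + 29.64
= 315.47 mOsm/kg ≈ 315.5 mOsm/kg
Osmolar gap = measured − calculated = 324 − 315.5 = 8.5 mOsm/kg

8.5 mOsm/kg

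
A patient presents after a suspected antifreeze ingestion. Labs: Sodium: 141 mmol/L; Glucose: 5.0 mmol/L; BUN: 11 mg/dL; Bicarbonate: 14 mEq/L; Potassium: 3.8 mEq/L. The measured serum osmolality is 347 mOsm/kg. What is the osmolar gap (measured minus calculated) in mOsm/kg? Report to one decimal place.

Calculated osmolality = 2·Na + glucose + BUN/2.8
= 2·141 + 5 + 11/2.8
= 282 + 5 + 3.93
= 290.93 mOsm/kg ≈ 290.9 mOsm/kg
Osmolar gap = measured − calculated = 347 − 290.9 = 56.1 mOsm/kg

56.1 mOsm/kg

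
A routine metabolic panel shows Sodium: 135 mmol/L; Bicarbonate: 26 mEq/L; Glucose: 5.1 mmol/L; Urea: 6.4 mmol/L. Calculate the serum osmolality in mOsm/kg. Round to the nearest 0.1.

281.5 mOsm/kg

Calculated osmolality = 2·Na + glucose + urea
= 2·135 + 5.1 + 6.4
= 270 + 5.10 + 6.40
= 281.5 mOsm/kg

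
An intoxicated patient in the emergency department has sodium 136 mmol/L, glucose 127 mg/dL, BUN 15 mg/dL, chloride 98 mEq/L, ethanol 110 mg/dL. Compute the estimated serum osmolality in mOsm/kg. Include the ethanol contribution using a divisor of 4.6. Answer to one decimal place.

308.3 mOsm/kg

Calculated osmolality = 2·Na + glucose/18 + BUN/2.8 + ethanol/4.6
= 2·136 + 127/18 + 15/2.8 + 110/4.6
= 272 + 7.06 + 5.36 + 23.91
= 308.33 mOsm/kg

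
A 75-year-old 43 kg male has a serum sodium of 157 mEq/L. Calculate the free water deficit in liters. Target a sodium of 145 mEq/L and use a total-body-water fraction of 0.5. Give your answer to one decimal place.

TBW = 0.5 · 43 = 21.5 L
Free water deficit = TBW · (Na/145 − 1)
= 21.5 · (157/145 − 1)
= 21.5 · 0.0828
= 1.78 L

1.8 L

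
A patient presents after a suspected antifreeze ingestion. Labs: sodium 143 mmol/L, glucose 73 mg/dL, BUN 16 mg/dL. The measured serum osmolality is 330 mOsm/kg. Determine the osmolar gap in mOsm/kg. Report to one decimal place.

Calculated osmolality = 2·Na + glucose/18 + BUN/2.8
= 2·143 + 73/18 + 16/2.8
= 286 + 4.06 + 5.71
= 295.77 mOsm/kg ≈ 295.8 mOsm/kg
Osmolar gap = measured − calculated = 330 − 295.8 = 34.2 mOsm/kg

34.2 mOsm/kg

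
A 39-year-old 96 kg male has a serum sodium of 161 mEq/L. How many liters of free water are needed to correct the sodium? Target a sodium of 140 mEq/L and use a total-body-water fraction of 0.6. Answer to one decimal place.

8.6 L

TBW = 0.6 · 96 = 57.6 L
Free water deficit = TBW · (Na/140 − 1)
= 57.6 · (161/140 − 1)
= 57.6 · 0.15
= 8.64 L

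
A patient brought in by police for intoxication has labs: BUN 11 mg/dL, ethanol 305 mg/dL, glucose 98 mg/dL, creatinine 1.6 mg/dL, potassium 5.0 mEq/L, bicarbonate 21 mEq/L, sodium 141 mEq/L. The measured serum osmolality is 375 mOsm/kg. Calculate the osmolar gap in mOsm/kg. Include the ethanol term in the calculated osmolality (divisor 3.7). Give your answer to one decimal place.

Calculated osmolality = 2·Na + glucose/18 + BUN/2.8 + ethanol/3.7
= 2·141 + 98/18 + 11/2.8 + 305/3.7
= 282 + 5.44 + 3.93 + 82.43
= 373.8 mOsm/kg ≈ 373.8 mOsm/kg
Osmolar gap = measured − calculated = 375 − 373.8 = 1.2 mOsm/kg

1.2 mOsm/kg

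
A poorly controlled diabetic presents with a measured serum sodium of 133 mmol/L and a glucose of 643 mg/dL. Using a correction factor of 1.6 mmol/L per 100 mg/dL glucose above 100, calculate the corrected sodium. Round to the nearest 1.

142 mmol/L

Corrected Na = measured Na + 1.6 · (glucose − 100)/100
= 133 + 1.6 · (643 − 100)/100
= 133 + 8.7
= 141.7 mmol/L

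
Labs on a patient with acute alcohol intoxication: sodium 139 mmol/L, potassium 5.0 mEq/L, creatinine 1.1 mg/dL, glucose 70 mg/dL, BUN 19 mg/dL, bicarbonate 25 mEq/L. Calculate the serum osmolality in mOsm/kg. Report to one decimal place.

Calculated osmolality = 2·Na + glucose/18 + BUN/2.8
= 2·139 + 70/18 + 19/2.8
= 278 + 3.89 + 6.79
= 288.68 mOsm/kg

288.7 mOsm/kg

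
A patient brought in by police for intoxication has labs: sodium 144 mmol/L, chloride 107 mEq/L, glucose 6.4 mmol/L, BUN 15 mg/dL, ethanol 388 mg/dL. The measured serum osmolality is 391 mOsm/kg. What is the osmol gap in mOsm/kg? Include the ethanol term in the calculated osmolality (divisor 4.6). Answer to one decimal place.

Calculated osmolality = 2·Na + glucose + BUN/2.8 + ethanol/4.6
= 2·144 + 6.4 + 15/2.8 + 388/4.6
= 288 + 6.40 + 5.36 + 84.35
= 384.11 mOsm/kg ≈ 384.1 mOsm/kg
Osmolar gap = measured − calculated = 391 − 384.1 = 6.9 mOsm/kg

6.9 mOsm/kg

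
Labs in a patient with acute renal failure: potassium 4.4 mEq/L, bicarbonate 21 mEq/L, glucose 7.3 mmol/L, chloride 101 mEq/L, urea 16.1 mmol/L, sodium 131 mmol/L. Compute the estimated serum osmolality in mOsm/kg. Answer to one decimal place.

Calculated osmolality = 2·Na + glucose + urea
= 2·131 + 7.3 + 16.1
= 262 + 7.30 + 16.10
= 285.4 mOsm/kg

285.4 mOsm/kg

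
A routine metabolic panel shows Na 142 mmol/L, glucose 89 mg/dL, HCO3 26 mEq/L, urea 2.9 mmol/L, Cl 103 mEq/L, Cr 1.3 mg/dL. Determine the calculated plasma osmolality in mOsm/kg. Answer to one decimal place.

291.8 mOsm/kg

Calculated osmolality = 2·Na + glucose/18 + urea
= 2·142 + 89/18 + 2.9
= 284 + 4.94 + 2.90
= 291.84 mOsm/kg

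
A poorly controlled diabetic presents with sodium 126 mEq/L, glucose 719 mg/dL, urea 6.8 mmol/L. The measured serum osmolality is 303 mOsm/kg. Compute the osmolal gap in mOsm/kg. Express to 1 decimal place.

4.3 mOsm/kg

Calculated osmolality = 2·Na + glucose/18 + urea
= 2·126 + 719/18 + 6.8
= 252 + 39.94 + 6.80
= 298.74 mOsm/kg ≈ 298.7 mOsm/kg
Osmolar gap = measured − calculated = 303 − 298.7 = 4.3 mOsm/kg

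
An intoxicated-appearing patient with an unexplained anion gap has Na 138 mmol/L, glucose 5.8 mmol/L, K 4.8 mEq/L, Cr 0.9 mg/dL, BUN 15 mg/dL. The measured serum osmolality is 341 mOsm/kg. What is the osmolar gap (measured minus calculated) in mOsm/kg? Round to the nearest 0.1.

Calculated osmolality = 2·Na + glucose + BUN/2.8
= 2·138 + 5.8 + 15/2.8
= 276 + 5.80 + 5.36
= 287.16 mOsm/kg ≈ 287.2 mOsm/kg
Osmolar gap = measured − calculated = 341 − 287.2 = 53.8 mOsm/kg

53.8 mOsm/kg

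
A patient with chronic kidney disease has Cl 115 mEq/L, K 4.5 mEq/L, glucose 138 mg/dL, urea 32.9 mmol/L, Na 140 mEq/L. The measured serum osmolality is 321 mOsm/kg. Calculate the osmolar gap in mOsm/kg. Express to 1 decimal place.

Calculated osmolality = 2·Na + glucose/18 + urea
= 2·140 + 138/18 + 32.9
= 280 + 7.67 + 32.90
= 320.57 mOsm/kg ≈ 320.6 mOsm/kg
Osmolar gap = measured − calculated = 321 − 320.6 = 0.4 mOsm/kg

0.4 mOsm/kg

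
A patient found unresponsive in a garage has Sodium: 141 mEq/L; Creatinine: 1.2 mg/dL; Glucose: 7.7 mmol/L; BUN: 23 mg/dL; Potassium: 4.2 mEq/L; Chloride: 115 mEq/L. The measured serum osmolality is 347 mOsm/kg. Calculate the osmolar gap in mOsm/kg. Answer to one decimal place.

49.1 mOsm/kg

Calculated osmolality = 2·Na + glucose + BUN/2.8
= 2·141 + 7.7 + 23/2.8
= 282 + 7.70 + 8.21
= 297.91 mOsm/kg ≈ 297.9 mOsm/kg
Osmolar gap = measured − calculated = 347 − 297.9 = 49.1 mOsm/kg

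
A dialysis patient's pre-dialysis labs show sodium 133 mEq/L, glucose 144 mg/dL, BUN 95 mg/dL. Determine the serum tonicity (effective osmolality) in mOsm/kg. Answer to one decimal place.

274.0 mOsm/kg

Effective osmolality excludes urea (freely permeant across cell membranes):
2·Na + glucose/18
= 2·133 + 144/18
= 266 + 8
= 274 mOsm/kg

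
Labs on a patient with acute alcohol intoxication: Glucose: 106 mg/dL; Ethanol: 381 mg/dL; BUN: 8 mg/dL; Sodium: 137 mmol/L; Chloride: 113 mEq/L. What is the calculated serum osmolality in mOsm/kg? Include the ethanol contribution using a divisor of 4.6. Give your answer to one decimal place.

365.6 mOsm/kg

Calculated osmolality = 2·Na + glucose/18 + BUN/2.8 + ethanol/4.6
= 2·137 + 106/18 + 8/2.8 + 381/4.6
= 274 + 5.89 + 2.86 + 82.83
= 365.58 mOsm/kg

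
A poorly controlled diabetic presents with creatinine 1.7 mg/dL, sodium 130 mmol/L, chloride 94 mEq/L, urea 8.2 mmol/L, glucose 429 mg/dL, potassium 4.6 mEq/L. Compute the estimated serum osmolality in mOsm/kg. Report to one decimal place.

292.0 mOsm/kg

Calculated osmolality = 2·Na + glucose/18 + urea
= 2·130 + 429/18 + 8.2
= 260 + 23.83 + 8.20
= 292.03 mOsm/kg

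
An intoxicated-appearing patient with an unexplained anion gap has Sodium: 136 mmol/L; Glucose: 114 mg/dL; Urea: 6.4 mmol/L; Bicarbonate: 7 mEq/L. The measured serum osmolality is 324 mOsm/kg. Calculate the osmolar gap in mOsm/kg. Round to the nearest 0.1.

39.3 mOsm/kg

Calculated osmolality = 2·Na + glucose/18 + urea
= 2·136 + 114/18 + 6.4
= 272 + 6.33 + 6.40
= 284.73 mOsm/kg ≈ 284.7 mOsm/kg
Osmolar gap = measured − calculated = 324 − 284.7 = 39.3 mOsm/kg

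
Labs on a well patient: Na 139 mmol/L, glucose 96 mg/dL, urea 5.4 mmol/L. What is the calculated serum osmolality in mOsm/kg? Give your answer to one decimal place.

288.7 mOsm/kg

Calculated osmolality = 2·Na + glucose/18 + urea
= 2·139 + 96/18 + 5.4
= 278 + 5.33 + 5.40
= 288.73 mOsm/kg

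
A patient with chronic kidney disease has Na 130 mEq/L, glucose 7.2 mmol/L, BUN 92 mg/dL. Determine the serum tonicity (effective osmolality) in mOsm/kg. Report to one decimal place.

Effective osmolality excludes urea (freely permeant across cell membranes):
2·Na + glucose
= 2·130 + 7.2
= 260 + 7.2
= 267.2 mOsm/kg

267.2 mOsm/kg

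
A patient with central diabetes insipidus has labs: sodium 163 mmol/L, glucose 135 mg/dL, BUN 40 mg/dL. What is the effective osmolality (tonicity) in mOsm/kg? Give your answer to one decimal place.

Effective osmolality excludes urea (freely permeant across cell membranes):
2·Na + glucose/18
= 2·163 + 135/18
= 326 + 7.5
= 333.5 mOsm/kg

333.5 mOsm/kg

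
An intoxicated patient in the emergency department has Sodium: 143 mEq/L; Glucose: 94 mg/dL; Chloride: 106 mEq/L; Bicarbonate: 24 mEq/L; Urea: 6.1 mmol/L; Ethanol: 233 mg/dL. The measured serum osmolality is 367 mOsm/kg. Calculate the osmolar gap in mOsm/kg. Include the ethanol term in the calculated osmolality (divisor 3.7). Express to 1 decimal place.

6.7 mOsm/kg

Calculated osmolality = 2·Na + glucose/18 + urea + ethanol/3.7
= 2·143 + 94/18 + 6.1 + 233/3.7
= 286 + 5.22 + 6.10 + 62.97
= 360.29 mOsm/kg ≈ 360.3 mOsm/kg
Osmolar gap = measured − calculated = 367 − 360.3 = 6.7 mOsm/kg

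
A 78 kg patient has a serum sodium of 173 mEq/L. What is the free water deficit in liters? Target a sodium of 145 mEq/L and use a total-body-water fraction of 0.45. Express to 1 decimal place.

6.8 L

TBW = 0.45 · 78 = 35.1 L
Free water deficit = TBW · (Na/145 − 1)
= 35.1 · (173/145 − 1)
= 35.1 · 0.1931
= 6.78 L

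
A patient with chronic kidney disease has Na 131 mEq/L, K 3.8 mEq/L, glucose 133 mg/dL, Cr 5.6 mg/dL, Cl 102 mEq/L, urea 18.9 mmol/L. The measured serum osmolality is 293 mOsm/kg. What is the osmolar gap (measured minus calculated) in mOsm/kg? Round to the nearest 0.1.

4.7 mOsm/kg

Calculated osmolality = 2·Na + glucose/18 + urea
= 2·131 + 133/18 + 18.9
= 262 + 7.39 + 18.90
= 288.29 mOsm/kg ≈ 288.3 mOsm/kg
Osmolar gap = measured − calculated = 293 − 288.3 = 4.7 mOsm/kg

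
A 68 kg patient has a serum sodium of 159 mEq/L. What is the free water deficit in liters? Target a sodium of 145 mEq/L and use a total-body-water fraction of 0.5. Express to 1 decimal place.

TBW = 0.5 · 68 = 34 L
Free water deficit = TBW · (Na/145 − 1)
= 34 · (159/145 − 1)
= 34 · 0.0966
= 3.28 L

3.3 L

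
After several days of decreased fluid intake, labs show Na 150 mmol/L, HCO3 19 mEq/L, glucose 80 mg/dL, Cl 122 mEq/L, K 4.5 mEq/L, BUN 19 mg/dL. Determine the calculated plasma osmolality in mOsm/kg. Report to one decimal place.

Calculated osmolality = 2·Na + glucose/18 + BUN/2.8
= 2·150 + 80/18 + 19/2.8
= 300 + 4.44 + 6.79
= 311.23 mOsm/kg

311.2 mOsm/kg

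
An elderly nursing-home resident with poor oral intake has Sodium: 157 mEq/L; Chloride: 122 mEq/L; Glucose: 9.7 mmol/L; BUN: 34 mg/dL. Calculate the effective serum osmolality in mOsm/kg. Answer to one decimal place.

Effective osmolality excludes urea (freely permeant across cell membranes):
2·Na + glucose
= 2·157 + 9.7
= 314 + 9.7
= 323.7 mOsm/kg

323.7 mOsm/kg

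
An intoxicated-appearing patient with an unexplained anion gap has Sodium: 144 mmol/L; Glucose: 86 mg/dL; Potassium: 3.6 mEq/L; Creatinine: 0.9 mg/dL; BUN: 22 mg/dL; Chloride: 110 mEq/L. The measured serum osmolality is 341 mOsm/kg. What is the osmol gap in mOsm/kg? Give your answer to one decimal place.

Calculated osmolality = 2·Na + glucose/18 + BUN/2.8
= 2·144 + 86/18 + 22/2.8
= 288 + 4.78 + 7.86
= 300.64 mOsm/kg ≈ 300.6 mOsm/kg
Osmolar gap = measured − calculated = 341 − 300.6 = 40.4 mOsm/kg

40.4 mOsm/kg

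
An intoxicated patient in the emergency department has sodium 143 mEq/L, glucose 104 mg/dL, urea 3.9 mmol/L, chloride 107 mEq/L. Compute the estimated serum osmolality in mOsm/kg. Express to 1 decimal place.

295.7 mOsm/kg

Calculated osmolality = 2·Na + glucose/18 + urea
= 2·143 + 104/18 + 3.9
= 286 + 5.78 + 3.90
= 295.68 mOsm/kg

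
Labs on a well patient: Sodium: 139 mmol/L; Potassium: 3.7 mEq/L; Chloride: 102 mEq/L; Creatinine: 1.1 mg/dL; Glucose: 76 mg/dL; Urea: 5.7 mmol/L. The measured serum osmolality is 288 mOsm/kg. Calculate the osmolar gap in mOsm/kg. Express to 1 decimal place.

Calculated osmolality = 2·Na + glucose/18 + urea
= 2·139 + 76/18 + 5.7
= 278 + 4.22 + 5.70
= 287.92 mOsm/kg ≈ 287.9 mOsm/kg
Osmolar gap = measured − calculated = 288 − 287.9 = 0.1 mOsm/kg

0.1 mOsm/kg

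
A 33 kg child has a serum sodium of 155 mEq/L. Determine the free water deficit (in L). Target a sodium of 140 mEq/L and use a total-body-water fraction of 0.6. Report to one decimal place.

2.1 L

TBW = 0.6 · 33 = 19.8 L
Free water deficit = TBW · (Na/140 − 1)
= 19.8 · (155/140 − 1)
= 19.8 · 0.1071
= 2.12 L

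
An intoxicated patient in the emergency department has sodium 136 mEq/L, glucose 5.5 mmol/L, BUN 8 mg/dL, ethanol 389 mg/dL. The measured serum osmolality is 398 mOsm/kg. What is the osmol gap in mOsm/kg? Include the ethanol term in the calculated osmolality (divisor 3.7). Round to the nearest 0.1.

12.5 mOsm/kg

Calculated osmolality = 2·Na + glucose + BUN/2.8 + ethanol/3.7
= 2·136 + 5.5 + 8/2.8 + 389/3.7
= 272 + 5.50 + 2.86 + 105.14
= 385.5 mOsm/kg ≈ 385.5 mOsm/kg
Osmolar gap = measured − calculated = 398 − 385.5 = 12.5 mOsm/kg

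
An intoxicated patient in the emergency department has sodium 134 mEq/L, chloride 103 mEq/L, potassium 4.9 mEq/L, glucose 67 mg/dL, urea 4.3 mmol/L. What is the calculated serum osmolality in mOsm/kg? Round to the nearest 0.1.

276.0 mOsm/kg

Calculated osmolality = 2·Na + glucose/18 + urea
= 2·134 + 67/18 + 4.3
= 268 + 3.72 + 4.30
= 276.02 mOsm/kg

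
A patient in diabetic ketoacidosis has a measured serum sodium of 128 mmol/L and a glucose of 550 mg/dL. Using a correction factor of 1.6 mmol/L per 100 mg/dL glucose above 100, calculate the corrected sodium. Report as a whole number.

135 mmol/L

Corrected Na = measured Na + 1.6 · (glucose − 100)/100
= 128 + 1.6 · (550 − 100)/100
= 128 + 7.2
= 135.2 mmol/L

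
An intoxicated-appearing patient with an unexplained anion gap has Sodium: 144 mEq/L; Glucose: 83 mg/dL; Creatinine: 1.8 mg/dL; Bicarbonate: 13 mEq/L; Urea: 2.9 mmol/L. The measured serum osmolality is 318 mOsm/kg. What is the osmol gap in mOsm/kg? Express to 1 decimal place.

Calculated osmolality = 2·Na + glucose/18 + urea
= 2·144 + 83/18 + 2.9
= 288 + 4.61 + 2.90
= 295.51 mOsm/kg ≈ 295.5 mOsm/kg
Osmolar gap = measured − calculated = 318 − 295.5 = 22.5 mOsm/kg

22.5 mOsm/kg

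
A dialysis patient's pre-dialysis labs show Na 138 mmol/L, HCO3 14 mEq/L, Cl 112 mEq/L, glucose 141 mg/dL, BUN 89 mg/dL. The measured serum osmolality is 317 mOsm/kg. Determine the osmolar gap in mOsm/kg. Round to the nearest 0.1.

Calculated osmolality = 2·Na + glucose/18 + BUN/2.8
= 2·138 + 141/18 + 89/2.8
= 276 + 7.83 + 31.79
= 315.62 mOsm/kg ≈ 315.6 mOsm/kg
Osmolar gap = measured − calculated = 317 − 315.6 = 1.4 mOsm/kg

1.4 mOsm/kg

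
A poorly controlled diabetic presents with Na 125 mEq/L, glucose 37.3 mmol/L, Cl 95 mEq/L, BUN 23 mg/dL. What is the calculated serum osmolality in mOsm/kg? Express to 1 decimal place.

Calculated osmolality = 2·Na + glucose + BUN/2.8
= 2·125 + 37.3 + 23/2.8
= 250 + 37.30 + 8.21
= 295.51 mOsm/kg

295.5 mOsm/kg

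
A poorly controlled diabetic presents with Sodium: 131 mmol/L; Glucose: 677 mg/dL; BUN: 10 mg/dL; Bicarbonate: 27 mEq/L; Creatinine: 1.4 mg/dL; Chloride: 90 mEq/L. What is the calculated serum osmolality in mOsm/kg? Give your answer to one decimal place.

303.2 mOsm/kg

Calculated osmolality = 2·Na + glucose/18 + BUN/2.8
= 2·131 + 677/18 + 10/2.8
= 262 + 37.61 + 3.57
= 303.18 mOsm/kg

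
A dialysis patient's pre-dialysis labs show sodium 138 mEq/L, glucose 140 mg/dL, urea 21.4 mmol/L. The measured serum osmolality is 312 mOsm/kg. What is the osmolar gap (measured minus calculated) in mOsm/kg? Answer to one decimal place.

6.8 mOsm/kg

Calculated osmolality = 2·Na + glucose/18 + urea
= 2·138 + 140/18 + 21.4
= 276 + 7.78 + 21.40
= 305.18 mOsm/kg ≈ 305.2 mOsm/kg
Osmolar gap = measured − calculated = 312 − 305.2 = 6.8 mOsm/kg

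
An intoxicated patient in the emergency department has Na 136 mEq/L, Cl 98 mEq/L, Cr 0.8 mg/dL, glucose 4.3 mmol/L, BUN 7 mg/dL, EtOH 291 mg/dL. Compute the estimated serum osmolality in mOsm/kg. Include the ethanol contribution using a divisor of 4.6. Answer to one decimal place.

342.1 mOsm/kg

Calculated osmolality = 2·Na + glucose + BUN/2.8 + ethanol/4.6
= 2·136 + 4.3 + 7/2.8 + 291/4.6
= 272 + 4.30 + 2.50 + 63.26
= 342.06 mOsm/kg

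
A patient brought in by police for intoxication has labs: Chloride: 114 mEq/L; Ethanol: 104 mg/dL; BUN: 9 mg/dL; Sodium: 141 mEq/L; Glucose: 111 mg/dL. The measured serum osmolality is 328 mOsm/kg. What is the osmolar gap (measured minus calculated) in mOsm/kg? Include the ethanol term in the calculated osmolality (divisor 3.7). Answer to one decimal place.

Calculated osmolality = 2·Na + glucose/18 + BUN/2.8 + ethanol/3.7
= 2·141 + 111/18 + 9/2.8 + 104/3.7
= 282 + 6.17 + 3.21 + 28.11
= 319.49 mOsm/kg ≈ 319.5 mOsm/kg
Osmolar gap = measured − calculated = 328 − 319.5 = 8.5 mOsm/kg

8.5 mOsm/kg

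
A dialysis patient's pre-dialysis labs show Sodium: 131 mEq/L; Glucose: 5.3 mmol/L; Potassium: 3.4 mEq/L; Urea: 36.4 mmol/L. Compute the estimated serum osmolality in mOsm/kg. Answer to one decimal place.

303.7 mOsm/kg

Calculated osmolality = 2·Na + glucose + urea
= 2·131 + 5.3 + 36.4
= 262 + 5.30 + 36.40
= 303.7 mOsm/kg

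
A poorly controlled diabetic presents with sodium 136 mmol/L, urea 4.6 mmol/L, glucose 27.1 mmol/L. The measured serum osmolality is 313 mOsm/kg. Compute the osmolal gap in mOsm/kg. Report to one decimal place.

Calculated osmolality = 2·Na + glucose + urea
= 2·136 + 27.1 + 4.6
= 272 + 27.10 + 4.60
= 303.7 mOsm/kg ≈ 303.7 mOsm/kg
Osmolar gap = measured − calculated = 313 − 303.7 = 9.3 mOsm/kg

9.3 mOsm/kg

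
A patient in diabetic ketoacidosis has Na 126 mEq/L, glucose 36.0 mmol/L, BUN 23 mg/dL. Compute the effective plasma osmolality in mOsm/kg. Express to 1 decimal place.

Effective osmolality excludes urea (freely permeant across cell membranes):
2·Na + glucose
= 2·126 + 36
= 252 + 36
= 288 mOsm/kg

288.0 mOsm/kg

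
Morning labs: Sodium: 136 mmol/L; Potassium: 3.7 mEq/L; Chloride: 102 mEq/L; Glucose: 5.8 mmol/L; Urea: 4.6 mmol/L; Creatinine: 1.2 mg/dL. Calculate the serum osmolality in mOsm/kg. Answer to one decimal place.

282.4 mOsm/kg

Calculated osmolality = 2·Na + glucose + urea
= 2·136 + 5.8 + 4.6
= 272 + 5.80 + 4.60
= 282.4 mOsm/kg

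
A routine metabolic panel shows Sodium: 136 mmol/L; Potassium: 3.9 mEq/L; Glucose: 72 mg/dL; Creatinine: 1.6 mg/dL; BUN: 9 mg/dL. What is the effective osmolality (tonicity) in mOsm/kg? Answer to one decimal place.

276.0 mOsm/kg

Effective osmolality excludes urea (freely permeant across cell membranes):
2·Na + glucose/18
= 2·136 + 72/18
= 272 + 4
= 276 mOsm/kg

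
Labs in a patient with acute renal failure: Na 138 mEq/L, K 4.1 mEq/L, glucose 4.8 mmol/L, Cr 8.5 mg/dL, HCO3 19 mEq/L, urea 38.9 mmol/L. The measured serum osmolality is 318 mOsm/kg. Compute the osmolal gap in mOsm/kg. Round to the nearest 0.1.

-1.7 mOsm/kg

Calculated osmolality = 2·Na + glucose + urea
= 2·138 + 4.8 + 38.9
= 276 + 4.80 + 38.90
= 319.7 mOsm/kg ≈ 319.7 mOsm/kg
Osmolar gap = measured − calculated = 318 − 319.7 = -1.7 mOsm/kg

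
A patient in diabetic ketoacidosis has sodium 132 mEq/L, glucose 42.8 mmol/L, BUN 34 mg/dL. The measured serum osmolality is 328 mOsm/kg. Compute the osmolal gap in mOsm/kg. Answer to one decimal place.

Calculated osmolality = 2·Na + glucose + BUN/2.8
= 2·132 + 42.8 + 34/2.8
= 264 + 42.80 + 12.14
= 318.94 mOsm/kg ≈ 318.9 mOsm/kg
Osmolar gap = measured − calculated = 328 − 318.9 = 9.1 mOsm/kg

9.1 mOsm/kg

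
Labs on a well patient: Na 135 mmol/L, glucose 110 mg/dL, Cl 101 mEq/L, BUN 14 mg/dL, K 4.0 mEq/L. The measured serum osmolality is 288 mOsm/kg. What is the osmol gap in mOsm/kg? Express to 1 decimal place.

Calculated osmolality = 2·Na + glucose/18 + BUN/2.8
= 2·135 + 110/18 + 14/2.8
= 270 + 6.11 + 5
= 281.11 mOsm/kg ≈ 281.1 mOsm/kg
Osmolar gap = measured − calculated = 288 − 281.1 = 6.9 mOsm/kg

6.9 mOsm/kg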